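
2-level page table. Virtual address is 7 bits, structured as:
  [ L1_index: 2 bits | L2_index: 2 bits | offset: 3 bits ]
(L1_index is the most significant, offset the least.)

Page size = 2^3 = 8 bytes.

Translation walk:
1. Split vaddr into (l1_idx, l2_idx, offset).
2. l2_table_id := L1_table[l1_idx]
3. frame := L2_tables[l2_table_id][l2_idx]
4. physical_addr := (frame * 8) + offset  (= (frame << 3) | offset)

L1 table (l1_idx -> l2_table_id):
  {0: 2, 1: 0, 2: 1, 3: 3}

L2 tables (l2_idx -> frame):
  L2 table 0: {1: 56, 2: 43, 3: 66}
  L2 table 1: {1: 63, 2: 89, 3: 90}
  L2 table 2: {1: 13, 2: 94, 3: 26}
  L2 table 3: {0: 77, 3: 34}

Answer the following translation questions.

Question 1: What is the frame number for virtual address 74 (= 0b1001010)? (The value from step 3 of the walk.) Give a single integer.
Answer: 63

Derivation:
vaddr = 74: l1_idx=2, l2_idx=1
L1[2] = 1; L2[1][1] = 63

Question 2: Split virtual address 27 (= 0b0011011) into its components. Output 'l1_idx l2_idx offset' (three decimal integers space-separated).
vaddr = 27 = 0b0011011
  top 2 bits -> l1_idx = 0
  next 2 bits -> l2_idx = 3
  bottom 3 bits -> offset = 3

Answer: 0 3 3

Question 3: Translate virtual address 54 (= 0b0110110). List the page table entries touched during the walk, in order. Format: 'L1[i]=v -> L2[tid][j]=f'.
Answer: L1[1]=0 -> L2[0][2]=43

Derivation:
vaddr = 54 = 0b0110110
Split: l1_idx=1, l2_idx=2, offset=6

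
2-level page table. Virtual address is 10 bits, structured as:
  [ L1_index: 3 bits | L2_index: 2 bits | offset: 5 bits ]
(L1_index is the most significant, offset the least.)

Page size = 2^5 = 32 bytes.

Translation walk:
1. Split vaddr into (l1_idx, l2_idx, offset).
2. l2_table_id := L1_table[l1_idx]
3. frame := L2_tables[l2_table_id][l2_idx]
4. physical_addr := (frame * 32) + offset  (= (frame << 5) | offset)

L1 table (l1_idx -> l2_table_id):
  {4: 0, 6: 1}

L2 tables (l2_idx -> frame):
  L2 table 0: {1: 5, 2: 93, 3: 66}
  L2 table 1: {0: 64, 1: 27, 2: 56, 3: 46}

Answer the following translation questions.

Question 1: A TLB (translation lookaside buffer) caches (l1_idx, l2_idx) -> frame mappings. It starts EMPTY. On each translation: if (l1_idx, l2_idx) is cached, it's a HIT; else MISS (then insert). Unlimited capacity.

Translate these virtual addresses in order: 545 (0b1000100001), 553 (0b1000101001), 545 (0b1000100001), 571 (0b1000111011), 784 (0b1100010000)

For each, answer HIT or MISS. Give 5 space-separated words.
Answer: MISS HIT HIT HIT MISS

Derivation:
vaddr=545: (4,1) not in TLB -> MISS, insert
vaddr=553: (4,1) in TLB -> HIT
vaddr=545: (4,1) in TLB -> HIT
vaddr=571: (4,1) in TLB -> HIT
vaddr=784: (6,0) not in TLB -> MISS, insert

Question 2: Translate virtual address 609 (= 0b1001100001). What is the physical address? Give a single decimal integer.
vaddr = 609 = 0b1001100001
Split: l1_idx=4, l2_idx=3, offset=1
L1[4] = 0
L2[0][3] = 66
paddr = 66 * 32 + 1 = 2113

Answer: 2113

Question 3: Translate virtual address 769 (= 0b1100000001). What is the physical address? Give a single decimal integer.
vaddr = 769 = 0b1100000001
Split: l1_idx=6, l2_idx=0, offset=1
L1[6] = 1
L2[1][0] = 64
paddr = 64 * 32 + 1 = 2049

Answer: 2049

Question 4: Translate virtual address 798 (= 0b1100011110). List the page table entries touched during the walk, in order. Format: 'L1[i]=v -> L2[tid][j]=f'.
Answer: L1[6]=1 -> L2[1][0]=64

Derivation:
vaddr = 798 = 0b1100011110
Split: l1_idx=6, l2_idx=0, offset=30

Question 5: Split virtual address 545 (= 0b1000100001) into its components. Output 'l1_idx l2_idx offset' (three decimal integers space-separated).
Answer: 4 1 1

Derivation:
vaddr = 545 = 0b1000100001
  top 3 bits -> l1_idx = 4
  next 2 bits -> l2_idx = 1
  bottom 5 bits -> offset = 1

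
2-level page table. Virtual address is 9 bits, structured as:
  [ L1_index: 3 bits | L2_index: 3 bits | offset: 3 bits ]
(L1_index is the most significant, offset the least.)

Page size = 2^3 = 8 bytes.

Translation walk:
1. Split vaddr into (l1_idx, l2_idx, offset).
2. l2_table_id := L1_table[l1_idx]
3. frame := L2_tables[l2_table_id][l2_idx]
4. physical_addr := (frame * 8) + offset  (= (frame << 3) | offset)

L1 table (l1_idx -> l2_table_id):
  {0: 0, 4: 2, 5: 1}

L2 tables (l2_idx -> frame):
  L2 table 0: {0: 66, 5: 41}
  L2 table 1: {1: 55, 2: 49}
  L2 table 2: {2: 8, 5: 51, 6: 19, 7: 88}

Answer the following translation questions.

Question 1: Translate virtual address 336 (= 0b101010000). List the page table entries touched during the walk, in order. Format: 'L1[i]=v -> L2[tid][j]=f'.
vaddr = 336 = 0b101010000
Split: l1_idx=5, l2_idx=2, offset=0

Answer: L1[5]=1 -> L2[1][2]=49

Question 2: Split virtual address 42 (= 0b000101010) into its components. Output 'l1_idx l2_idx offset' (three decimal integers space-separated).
Answer: 0 5 2

Derivation:
vaddr = 42 = 0b000101010
  top 3 bits -> l1_idx = 0
  next 3 bits -> l2_idx = 5
  bottom 3 bits -> offset = 2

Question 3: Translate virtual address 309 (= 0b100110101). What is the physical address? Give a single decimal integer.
vaddr = 309 = 0b100110101
Split: l1_idx=4, l2_idx=6, offset=5
L1[4] = 2
L2[2][6] = 19
paddr = 19 * 8 + 5 = 157

Answer: 157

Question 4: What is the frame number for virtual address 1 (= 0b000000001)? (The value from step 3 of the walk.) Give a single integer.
Answer: 66

Derivation:
vaddr = 1: l1_idx=0, l2_idx=0
L1[0] = 0; L2[0][0] = 66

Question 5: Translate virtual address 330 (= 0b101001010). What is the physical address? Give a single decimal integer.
vaddr = 330 = 0b101001010
Split: l1_idx=5, l2_idx=1, offset=2
L1[5] = 1
L2[1][1] = 55
paddr = 55 * 8 + 2 = 442

Answer: 442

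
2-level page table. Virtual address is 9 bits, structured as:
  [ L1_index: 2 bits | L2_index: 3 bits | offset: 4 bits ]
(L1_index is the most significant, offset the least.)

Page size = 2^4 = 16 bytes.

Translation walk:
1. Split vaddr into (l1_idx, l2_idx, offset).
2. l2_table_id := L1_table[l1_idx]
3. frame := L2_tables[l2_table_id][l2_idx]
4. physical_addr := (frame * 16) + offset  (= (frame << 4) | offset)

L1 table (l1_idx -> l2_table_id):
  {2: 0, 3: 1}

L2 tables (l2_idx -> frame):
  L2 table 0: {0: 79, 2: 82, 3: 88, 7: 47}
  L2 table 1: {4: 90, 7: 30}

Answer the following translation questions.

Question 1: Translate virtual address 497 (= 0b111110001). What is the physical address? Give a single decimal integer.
Answer: 481

Derivation:
vaddr = 497 = 0b111110001
Split: l1_idx=3, l2_idx=7, offset=1
L1[3] = 1
L2[1][7] = 30
paddr = 30 * 16 + 1 = 481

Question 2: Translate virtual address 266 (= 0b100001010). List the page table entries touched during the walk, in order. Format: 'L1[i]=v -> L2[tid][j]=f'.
vaddr = 266 = 0b100001010
Split: l1_idx=2, l2_idx=0, offset=10

Answer: L1[2]=0 -> L2[0][0]=79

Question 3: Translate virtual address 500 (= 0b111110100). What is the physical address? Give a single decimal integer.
Answer: 484

Derivation:
vaddr = 500 = 0b111110100
Split: l1_idx=3, l2_idx=7, offset=4
L1[3] = 1
L2[1][7] = 30
paddr = 30 * 16 + 4 = 484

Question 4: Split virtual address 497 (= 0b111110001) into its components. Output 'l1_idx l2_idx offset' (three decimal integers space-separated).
Answer: 3 7 1

Derivation:
vaddr = 497 = 0b111110001
  top 2 bits -> l1_idx = 3
  next 3 bits -> l2_idx = 7
  bottom 4 bits -> offset = 1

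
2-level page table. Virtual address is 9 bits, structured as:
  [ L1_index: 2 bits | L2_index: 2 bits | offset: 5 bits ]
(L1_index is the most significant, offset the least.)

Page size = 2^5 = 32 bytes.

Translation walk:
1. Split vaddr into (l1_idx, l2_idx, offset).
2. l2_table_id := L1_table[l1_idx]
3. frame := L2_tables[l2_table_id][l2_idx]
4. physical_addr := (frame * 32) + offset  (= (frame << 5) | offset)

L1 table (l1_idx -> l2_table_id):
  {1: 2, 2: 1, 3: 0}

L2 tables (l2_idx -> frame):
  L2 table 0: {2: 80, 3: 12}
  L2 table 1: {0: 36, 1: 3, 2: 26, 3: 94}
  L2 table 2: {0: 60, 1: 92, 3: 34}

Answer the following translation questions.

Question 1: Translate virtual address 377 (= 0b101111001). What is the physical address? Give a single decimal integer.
Answer: 3033

Derivation:
vaddr = 377 = 0b101111001
Split: l1_idx=2, l2_idx=3, offset=25
L1[2] = 1
L2[1][3] = 94
paddr = 94 * 32 + 25 = 3033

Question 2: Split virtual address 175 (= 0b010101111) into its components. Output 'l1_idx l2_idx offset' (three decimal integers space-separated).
Answer: 1 1 15

Derivation:
vaddr = 175 = 0b010101111
  top 2 bits -> l1_idx = 1
  next 2 bits -> l2_idx = 1
  bottom 5 bits -> offset = 15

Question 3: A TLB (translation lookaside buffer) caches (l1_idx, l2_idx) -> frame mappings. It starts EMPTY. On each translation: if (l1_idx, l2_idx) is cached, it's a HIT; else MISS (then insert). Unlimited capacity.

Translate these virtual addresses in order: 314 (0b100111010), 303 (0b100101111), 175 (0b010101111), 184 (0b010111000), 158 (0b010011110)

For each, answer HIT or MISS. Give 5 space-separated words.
vaddr=314: (2,1) not in TLB -> MISS, insert
vaddr=303: (2,1) in TLB -> HIT
vaddr=175: (1,1) not in TLB -> MISS, insert
vaddr=184: (1,1) in TLB -> HIT
vaddr=158: (1,0) not in TLB -> MISS, insert

Answer: MISS HIT MISS HIT MISS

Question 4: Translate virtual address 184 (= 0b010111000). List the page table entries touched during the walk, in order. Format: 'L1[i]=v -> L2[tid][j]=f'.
Answer: L1[1]=2 -> L2[2][1]=92

Derivation:
vaddr = 184 = 0b010111000
Split: l1_idx=1, l2_idx=1, offset=24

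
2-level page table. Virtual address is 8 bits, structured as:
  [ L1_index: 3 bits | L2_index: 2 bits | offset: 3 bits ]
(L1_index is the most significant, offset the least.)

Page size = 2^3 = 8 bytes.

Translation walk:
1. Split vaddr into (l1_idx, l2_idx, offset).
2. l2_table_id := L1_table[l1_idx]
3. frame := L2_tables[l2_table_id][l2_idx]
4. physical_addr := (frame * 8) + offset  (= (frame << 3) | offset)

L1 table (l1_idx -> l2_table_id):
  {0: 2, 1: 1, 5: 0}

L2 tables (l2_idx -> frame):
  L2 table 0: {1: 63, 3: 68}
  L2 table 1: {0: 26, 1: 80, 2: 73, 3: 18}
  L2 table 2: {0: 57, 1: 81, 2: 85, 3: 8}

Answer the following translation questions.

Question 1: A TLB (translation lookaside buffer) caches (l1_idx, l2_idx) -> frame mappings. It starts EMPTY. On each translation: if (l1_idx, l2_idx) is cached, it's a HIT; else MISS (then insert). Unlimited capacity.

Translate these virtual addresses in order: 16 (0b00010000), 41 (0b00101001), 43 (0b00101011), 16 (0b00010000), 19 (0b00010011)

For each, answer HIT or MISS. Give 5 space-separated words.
vaddr=16: (0,2) not in TLB -> MISS, insert
vaddr=41: (1,1) not in TLB -> MISS, insert
vaddr=43: (1,1) in TLB -> HIT
vaddr=16: (0,2) in TLB -> HIT
vaddr=19: (0,2) in TLB -> HIT

Answer: MISS MISS HIT HIT HIT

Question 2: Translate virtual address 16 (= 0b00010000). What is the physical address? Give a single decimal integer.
Answer: 680

Derivation:
vaddr = 16 = 0b00010000
Split: l1_idx=0, l2_idx=2, offset=0
L1[0] = 2
L2[2][2] = 85
paddr = 85 * 8 + 0 = 680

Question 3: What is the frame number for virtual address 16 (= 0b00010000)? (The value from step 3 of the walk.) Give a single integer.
Answer: 85

Derivation:
vaddr = 16: l1_idx=0, l2_idx=2
L1[0] = 2; L2[2][2] = 85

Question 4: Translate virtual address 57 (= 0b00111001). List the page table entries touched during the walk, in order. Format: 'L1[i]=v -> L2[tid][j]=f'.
Answer: L1[1]=1 -> L2[1][3]=18

Derivation:
vaddr = 57 = 0b00111001
Split: l1_idx=1, l2_idx=3, offset=1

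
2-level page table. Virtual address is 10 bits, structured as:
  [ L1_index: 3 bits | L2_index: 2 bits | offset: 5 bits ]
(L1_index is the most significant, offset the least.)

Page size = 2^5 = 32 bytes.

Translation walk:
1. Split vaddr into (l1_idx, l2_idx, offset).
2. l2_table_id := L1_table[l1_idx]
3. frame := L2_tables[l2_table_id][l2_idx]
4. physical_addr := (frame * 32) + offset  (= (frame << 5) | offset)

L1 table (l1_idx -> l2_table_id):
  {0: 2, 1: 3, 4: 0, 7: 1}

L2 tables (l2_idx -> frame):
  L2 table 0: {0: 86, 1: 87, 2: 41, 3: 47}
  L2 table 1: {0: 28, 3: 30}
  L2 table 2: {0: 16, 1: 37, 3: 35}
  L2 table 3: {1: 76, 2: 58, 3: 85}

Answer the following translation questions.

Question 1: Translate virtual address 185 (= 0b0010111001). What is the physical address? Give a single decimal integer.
vaddr = 185 = 0b0010111001
Split: l1_idx=1, l2_idx=1, offset=25
L1[1] = 3
L2[3][1] = 76
paddr = 76 * 32 + 25 = 2457

Answer: 2457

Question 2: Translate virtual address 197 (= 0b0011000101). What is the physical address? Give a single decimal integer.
Answer: 1861

Derivation:
vaddr = 197 = 0b0011000101
Split: l1_idx=1, l2_idx=2, offset=5
L1[1] = 3
L2[3][2] = 58
paddr = 58 * 32 + 5 = 1861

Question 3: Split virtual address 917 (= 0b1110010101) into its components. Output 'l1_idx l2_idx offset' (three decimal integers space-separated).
Answer: 7 0 21

Derivation:
vaddr = 917 = 0b1110010101
  top 3 bits -> l1_idx = 7
  next 2 bits -> l2_idx = 0
  bottom 5 bits -> offset = 21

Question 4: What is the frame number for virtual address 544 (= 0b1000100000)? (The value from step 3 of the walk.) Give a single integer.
Answer: 87

Derivation:
vaddr = 544: l1_idx=4, l2_idx=1
L1[4] = 0; L2[0][1] = 87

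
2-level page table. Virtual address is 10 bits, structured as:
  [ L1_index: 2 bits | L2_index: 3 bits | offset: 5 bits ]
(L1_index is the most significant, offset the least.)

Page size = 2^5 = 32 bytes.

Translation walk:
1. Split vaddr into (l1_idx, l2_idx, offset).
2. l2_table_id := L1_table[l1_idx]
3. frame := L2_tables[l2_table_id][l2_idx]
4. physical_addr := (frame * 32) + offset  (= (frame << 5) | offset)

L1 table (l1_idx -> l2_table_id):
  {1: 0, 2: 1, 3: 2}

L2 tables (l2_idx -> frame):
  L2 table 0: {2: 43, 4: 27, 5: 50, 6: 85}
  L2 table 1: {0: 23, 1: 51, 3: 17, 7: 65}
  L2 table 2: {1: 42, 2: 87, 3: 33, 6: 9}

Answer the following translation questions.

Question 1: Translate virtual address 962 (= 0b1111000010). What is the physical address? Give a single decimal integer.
vaddr = 962 = 0b1111000010
Split: l1_idx=3, l2_idx=6, offset=2
L1[3] = 2
L2[2][6] = 9
paddr = 9 * 32 + 2 = 290

Answer: 290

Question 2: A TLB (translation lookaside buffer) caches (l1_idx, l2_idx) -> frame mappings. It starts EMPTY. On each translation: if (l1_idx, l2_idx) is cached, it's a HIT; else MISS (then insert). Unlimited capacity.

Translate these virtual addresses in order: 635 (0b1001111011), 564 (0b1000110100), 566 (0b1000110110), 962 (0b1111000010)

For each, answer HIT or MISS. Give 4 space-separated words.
vaddr=635: (2,3) not in TLB -> MISS, insert
vaddr=564: (2,1) not in TLB -> MISS, insert
vaddr=566: (2,1) in TLB -> HIT
vaddr=962: (3,6) not in TLB -> MISS, insert

Answer: MISS MISS HIT MISS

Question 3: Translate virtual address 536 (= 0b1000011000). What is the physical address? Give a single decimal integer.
vaddr = 536 = 0b1000011000
Split: l1_idx=2, l2_idx=0, offset=24
L1[2] = 1
L2[1][0] = 23
paddr = 23 * 32 + 24 = 760

Answer: 760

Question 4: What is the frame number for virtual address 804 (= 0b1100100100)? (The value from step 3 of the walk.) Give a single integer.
Answer: 42

Derivation:
vaddr = 804: l1_idx=3, l2_idx=1
L1[3] = 2; L2[2][1] = 42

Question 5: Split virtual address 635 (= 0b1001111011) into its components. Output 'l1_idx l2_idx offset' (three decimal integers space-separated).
Answer: 2 3 27

Derivation:
vaddr = 635 = 0b1001111011
  top 2 bits -> l1_idx = 2
  next 3 bits -> l2_idx = 3
  bottom 5 bits -> offset = 27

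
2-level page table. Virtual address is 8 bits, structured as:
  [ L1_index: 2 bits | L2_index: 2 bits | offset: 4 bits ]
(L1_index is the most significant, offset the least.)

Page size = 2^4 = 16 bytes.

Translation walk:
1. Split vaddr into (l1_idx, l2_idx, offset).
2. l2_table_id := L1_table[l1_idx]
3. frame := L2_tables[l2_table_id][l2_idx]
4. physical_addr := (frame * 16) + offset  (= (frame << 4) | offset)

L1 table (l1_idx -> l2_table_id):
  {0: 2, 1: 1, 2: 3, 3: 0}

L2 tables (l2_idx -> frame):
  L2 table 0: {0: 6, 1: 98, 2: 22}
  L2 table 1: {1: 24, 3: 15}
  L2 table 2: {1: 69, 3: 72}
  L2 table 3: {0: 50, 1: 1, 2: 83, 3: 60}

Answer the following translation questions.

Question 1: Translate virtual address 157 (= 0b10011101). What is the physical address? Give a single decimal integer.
vaddr = 157 = 0b10011101
Split: l1_idx=2, l2_idx=1, offset=13
L1[2] = 3
L2[3][1] = 1
paddr = 1 * 16 + 13 = 29

Answer: 29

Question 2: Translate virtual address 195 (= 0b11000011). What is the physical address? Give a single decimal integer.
vaddr = 195 = 0b11000011
Split: l1_idx=3, l2_idx=0, offset=3
L1[3] = 0
L2[0][0] = 6
paddr = 6 * 16 + 3 = 99

Answer: 99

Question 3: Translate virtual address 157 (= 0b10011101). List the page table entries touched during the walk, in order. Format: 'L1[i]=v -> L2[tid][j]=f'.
vaddr = 157 = 0b10011101
Split: l1_idx=2, l2_idx=1, offset=13

Answer: L1[2]=3 -> L2[3][1]=1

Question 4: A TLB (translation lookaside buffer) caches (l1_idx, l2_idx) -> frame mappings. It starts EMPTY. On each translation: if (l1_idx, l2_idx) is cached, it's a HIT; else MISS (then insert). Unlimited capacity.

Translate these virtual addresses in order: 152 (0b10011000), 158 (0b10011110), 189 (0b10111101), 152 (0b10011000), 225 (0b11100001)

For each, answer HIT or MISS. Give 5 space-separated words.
Answer: MISS HIT MISS HIT MISS

Derivation:
vaddr=152: (2,1) not in TLB -> MISS, insert
vaddr=158: (2,1) in TLB -> HIT
vaddr=189: (2,3) not in TLB -> MISS, insert
vaddr=152: (2,1) in TLB -> HIT
vaddr=225: (3,2) not in TLB -> MISS, insert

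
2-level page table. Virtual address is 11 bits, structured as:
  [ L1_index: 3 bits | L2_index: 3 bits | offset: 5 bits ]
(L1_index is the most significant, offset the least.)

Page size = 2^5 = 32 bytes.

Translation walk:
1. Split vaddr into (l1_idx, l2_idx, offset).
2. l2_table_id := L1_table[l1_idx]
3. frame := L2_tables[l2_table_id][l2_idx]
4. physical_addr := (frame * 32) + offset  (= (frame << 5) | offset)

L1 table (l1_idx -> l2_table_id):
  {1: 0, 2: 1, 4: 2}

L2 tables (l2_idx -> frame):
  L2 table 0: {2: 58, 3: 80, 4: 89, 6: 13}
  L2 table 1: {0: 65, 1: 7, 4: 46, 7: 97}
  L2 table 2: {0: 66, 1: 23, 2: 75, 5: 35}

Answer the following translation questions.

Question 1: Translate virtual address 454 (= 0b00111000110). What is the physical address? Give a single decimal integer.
vaddr = 454 = 0b00111000110
Split: l1_idx=1, l2_idx=6, offset=6
L1[1] = 0
L2[0][6] = 13
paddr = 13 * 32 + 6 = 422

Answer: 422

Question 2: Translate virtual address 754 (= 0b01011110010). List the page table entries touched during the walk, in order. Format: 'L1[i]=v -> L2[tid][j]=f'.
Answer: L1[2]=1 -> L2[1][7]=97

Derivation:
vaddr = 754 = 0b01011110010
Split: l1_idx=2, l2_idx=7, offset=18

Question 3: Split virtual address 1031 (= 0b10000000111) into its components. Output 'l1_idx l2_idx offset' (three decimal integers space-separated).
vaddr = 1031 = 0b10000000111
  top 3 bits -> l1_idx = 4
  next 3 bits -> l2_idx = 0
  bottom 5 bits -> offset = 7

Answer: 4 0 7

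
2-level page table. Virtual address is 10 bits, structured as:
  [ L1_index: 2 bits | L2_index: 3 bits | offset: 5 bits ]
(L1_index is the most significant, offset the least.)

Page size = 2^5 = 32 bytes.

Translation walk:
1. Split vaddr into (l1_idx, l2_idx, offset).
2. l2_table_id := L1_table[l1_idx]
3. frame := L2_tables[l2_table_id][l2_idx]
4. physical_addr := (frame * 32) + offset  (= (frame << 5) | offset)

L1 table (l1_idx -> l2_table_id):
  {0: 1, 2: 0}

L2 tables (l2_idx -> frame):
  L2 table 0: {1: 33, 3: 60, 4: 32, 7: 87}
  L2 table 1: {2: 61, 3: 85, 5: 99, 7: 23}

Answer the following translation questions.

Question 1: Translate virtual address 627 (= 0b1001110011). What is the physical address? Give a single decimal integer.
vaddr = 627 = 0b1001110011
Split: l1_idx=2, l2_idx=3, offset=19
L1[2] = 0
L2[0][3] = 60
paddr = 60 * 32 + 19 = 1939

Answer: 1939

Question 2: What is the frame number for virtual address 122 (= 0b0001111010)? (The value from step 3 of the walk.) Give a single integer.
vaddr = 122: l1_idx=0, l2_idx=3
L1[0] = 1; L2[1][3] = 85

Answer: 85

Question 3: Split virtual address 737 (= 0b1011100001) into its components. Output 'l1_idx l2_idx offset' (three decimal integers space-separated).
Answer: 2 7 1

Derivation:
vaddr = 737 = 0b1011100001
  top 2 bits -> l1_idx = 2
  next 3 bits -> l2_idx = 7
  bottom 5 bits -> offset = 1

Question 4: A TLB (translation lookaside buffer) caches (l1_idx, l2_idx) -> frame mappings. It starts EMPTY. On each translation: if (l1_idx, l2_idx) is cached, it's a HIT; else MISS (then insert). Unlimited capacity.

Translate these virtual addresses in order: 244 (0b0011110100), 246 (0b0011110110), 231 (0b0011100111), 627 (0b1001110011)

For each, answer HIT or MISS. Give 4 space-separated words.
Answer: MISS HIT HIT MISS

Derivation:
vaddr=244: (0,7) not in TLB -> MISS, insert
vaddr=246: (0,7) in TLB -> HIT
vaddr=231: (0,7) in TLB -> HIT
vaddr=627: (2,3) not in TLB -> MISS, insert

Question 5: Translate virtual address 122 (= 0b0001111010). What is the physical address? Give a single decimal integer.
Answer: 2746

Derivation:
vaddr = 122 = 0b0001111010
Split: l1_idx=0, l2_idx=3, offset=26
L1[0] = 1
L2[1][3] = 85
paddr = 85 * 32 + 26 = 2746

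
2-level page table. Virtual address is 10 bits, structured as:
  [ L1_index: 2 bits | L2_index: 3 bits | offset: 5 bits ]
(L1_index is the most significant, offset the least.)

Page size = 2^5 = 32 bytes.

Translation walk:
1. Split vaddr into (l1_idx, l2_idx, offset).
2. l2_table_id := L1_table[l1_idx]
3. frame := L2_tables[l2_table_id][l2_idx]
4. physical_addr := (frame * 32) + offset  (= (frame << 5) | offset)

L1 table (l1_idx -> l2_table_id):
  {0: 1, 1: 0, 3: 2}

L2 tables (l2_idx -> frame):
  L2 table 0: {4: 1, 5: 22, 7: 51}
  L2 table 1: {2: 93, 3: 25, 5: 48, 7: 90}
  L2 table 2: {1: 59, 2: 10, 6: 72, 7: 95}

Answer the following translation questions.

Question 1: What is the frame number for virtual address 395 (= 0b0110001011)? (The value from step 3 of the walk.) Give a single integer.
vaddr = 395: l1_idx=1, l2_idx=4
L1[1] = 0; L2[0][4] = 1

Answer: 1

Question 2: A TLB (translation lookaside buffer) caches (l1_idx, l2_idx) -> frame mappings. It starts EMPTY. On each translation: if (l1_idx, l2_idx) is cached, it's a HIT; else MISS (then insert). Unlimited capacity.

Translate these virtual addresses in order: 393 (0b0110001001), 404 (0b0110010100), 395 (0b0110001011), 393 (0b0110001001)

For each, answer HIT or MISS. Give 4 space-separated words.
Answer: MISS HIT HIT HIT

Derivation:
vaddr=393: (1,4) not in TLB -> MISS, insert
vaddr=404: (1,4) in TLB -> HIT
vaddr=395: (1,4) in TLB -> HIT
vaddr=393: (1,4) in TLB -> HIT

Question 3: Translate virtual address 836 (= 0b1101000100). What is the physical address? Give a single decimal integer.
Answer: 324

Derivation:
vaddr = 836 = 0b1101000100
Split: l1_idx=3, l2_idx=2, offset=4
L1[3] = 2
L2[2][2] = 10
paddr = 10 * 32 + 4 = 324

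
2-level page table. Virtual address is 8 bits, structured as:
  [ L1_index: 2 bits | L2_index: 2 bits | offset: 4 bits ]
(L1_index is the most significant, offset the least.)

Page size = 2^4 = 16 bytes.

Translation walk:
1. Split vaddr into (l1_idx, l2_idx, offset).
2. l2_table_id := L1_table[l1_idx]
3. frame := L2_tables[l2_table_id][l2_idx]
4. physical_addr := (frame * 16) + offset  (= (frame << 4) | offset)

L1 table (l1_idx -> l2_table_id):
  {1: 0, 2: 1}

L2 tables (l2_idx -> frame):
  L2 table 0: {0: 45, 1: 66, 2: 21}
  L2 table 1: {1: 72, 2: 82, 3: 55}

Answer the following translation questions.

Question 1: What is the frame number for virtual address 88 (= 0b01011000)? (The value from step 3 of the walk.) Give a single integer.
Answer: 66

Derivation:
vaddr = 88: l1_idx=1, l2_idx=1
L1[1] = 0; L2[0][1] = 66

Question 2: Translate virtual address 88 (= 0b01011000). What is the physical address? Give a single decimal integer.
Answer: 1064

Derivation:
vaddr = 88 = 0b01011000
Split: l1_idx=1, l2_idx=1, offset=8
L1[1] = 0
L2[0][1] = 66
paddr = 66 * 16 + 8 = 1064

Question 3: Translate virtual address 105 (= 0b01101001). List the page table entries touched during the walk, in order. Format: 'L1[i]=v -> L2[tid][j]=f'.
vaddr = 105 = 0b01101001
Split: l1_idx=1, l2_idx=2, offset=9

Answer: L1[1]=0 -> L2[0][2]=21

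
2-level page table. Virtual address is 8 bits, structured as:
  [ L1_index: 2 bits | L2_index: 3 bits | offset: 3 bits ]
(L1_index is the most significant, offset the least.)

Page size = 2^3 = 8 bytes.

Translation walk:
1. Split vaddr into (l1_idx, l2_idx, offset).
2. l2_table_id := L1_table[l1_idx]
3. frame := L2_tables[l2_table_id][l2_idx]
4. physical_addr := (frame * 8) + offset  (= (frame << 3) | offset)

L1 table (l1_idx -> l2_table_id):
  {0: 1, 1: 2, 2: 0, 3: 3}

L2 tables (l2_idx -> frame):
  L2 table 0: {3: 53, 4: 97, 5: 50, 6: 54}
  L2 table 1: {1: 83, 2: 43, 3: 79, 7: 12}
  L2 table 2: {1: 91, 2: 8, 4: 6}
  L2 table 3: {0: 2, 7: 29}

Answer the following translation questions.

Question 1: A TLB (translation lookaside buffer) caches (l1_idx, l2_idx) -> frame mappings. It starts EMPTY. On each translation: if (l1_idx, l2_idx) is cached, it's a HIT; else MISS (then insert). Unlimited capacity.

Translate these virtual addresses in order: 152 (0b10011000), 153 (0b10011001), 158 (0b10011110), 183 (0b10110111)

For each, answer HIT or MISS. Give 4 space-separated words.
vaddr=152: (2,3) not in TLB -> MISS, insert
vaddr=153: (2,3) in TLB -> HIT
vaddr=158: (2,3) in TLB -> HIT
vaddr=183: (2,6) not in TLB -> MISS, insert

Answer: MISS HIT HIT MISS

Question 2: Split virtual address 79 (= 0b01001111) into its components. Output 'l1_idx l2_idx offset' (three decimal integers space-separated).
Answer: 1 1 7

Derivation:
vaddr = 79 = 0b01001111
  top 2 bits -> l1_idx = 1
  next 3 bits -> l2_idx = 1
  bottom 3 bits -> offset = 7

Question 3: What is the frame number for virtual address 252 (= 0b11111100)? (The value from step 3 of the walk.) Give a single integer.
Answer: 29

Derivation:
vaddr = 252: l1_idx=3, l2_idx=7
L1[3] = 3; L2[3][7] = 29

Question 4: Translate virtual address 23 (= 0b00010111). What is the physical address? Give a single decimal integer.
vaddr = 23 = 0b00010111
Split: l1_idx=0, l2_idx=2, offset=7
L1[0] = 1
L2[1][2] = 43
paddr = 43 * 8 + 7 = 351

Answer: 351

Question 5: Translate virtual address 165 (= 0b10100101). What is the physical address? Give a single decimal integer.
vaddr = 165 = 0b10100101
Split: l1_idx=2, l2_idx=4, offset=5
L1[2] = 0
L2[0][4] = 97
paddr = 97 * 8 + 5 = 781

Answer: 781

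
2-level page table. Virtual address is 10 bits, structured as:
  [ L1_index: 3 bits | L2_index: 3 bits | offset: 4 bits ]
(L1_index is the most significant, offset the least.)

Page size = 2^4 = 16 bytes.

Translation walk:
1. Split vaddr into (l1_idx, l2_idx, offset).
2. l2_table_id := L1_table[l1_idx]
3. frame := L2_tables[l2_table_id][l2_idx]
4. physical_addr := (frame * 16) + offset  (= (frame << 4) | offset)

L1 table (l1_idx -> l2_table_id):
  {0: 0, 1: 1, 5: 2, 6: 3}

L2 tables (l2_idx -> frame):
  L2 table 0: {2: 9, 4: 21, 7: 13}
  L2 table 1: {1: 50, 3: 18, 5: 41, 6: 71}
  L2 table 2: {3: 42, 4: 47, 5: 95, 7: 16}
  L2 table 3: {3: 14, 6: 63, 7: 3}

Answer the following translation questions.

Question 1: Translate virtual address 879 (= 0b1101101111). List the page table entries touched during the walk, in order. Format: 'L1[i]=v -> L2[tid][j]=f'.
Answer: L1[6]=3 -> L2[3][6]=63

Derivation:
vaddr = 879 = 0b1101101111
Split: l1_idx=6, l2_idx=6, offset=15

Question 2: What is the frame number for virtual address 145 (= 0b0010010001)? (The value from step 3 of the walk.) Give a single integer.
Answer: 50

Derivation:
vaddr = 145: l1_idx=1, l2_idx=1
L1[1] = 1; L2[1][1] = 50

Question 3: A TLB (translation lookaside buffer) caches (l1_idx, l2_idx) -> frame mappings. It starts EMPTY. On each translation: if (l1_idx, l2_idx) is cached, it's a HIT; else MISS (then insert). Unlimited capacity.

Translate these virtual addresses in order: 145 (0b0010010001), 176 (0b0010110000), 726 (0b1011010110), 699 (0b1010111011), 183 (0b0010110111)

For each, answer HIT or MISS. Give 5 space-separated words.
Answer: MISS MISS MISS MISS HIT

Derivation:
vaddr=145: (1,1) not in TLB -> MISS, insert
vaddr=176: (1,3) not in TLB -> MISS, insert
vaddr=726: (5,5) not in TLB -> MISS, insert
vaddr=699: (5,3) not in TLB -> MISS, insert
vaddr=183: (1,3) in TLB -> HIT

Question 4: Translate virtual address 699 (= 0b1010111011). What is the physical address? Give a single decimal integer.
vaddr = 699 = 0b1010111011
Split: l1_idx=5, l2_idx=3, offset=11
L1[5] = 2
L2[2][3] = 42
paddr = 42 * 16 + 11 = 683

Answer: 683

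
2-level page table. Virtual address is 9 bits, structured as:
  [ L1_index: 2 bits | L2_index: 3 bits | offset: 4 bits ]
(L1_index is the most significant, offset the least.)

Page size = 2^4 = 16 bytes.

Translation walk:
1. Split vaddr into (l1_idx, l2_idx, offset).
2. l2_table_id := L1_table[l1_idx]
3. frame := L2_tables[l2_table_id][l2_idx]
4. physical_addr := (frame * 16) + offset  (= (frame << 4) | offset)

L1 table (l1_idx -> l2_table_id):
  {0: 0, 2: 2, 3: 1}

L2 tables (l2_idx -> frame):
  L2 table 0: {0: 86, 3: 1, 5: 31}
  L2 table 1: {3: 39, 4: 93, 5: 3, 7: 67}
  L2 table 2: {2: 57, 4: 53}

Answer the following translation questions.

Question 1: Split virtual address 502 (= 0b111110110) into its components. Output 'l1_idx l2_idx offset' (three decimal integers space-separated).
vaddr = 502 = 0b111110110
  top 2 bits -> l1_idx = 3
  next 3 bits -> l2_idx = 7
  bottom 4 bits -> offset = 6

Answer: 3 7 6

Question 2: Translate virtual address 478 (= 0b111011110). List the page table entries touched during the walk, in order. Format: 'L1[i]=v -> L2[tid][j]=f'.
Answer: L1[3]=1 -> L2[1][5]=3

Derivation:
vaddr = 478 = 0b111011110
Split: l1_idx=3, l2_idx=5, offset=14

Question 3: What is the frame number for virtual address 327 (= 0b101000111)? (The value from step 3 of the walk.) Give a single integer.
vaddr = 327: l1_idx=2, l2_idx=4
L1[2] = 2; L2[2][4] = 53

Answer: 53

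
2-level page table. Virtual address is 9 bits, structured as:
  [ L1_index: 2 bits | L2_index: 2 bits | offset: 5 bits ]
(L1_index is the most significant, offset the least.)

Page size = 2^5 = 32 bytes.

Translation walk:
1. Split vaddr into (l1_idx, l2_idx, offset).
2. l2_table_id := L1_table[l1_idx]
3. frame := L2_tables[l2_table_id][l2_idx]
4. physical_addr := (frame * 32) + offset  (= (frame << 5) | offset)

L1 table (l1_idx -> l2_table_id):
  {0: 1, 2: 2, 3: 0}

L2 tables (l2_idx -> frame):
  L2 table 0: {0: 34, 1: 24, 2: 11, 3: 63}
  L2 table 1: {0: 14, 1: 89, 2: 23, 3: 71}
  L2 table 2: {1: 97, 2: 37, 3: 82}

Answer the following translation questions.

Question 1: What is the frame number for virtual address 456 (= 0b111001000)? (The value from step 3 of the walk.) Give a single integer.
Answer: 11

Derivation:
vaddr = 456: l1_idx=3, l2_idx=2
L1[3] = 0; L2[0][2] = 11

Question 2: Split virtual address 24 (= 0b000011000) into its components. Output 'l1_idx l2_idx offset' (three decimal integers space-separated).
Answer: 0 0 24

Derivation:
vaddr = 24 = 0b000011000
  top 2 bits -> l1_idx = 0
  next 2 bits -> l2_idx = 0
  bottom 5 bits -> offset = 24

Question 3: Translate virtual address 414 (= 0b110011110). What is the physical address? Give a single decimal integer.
Answer: 1118

Derivation:
vaddr = 414 = 0b110011110
Split: l1_idx=3, l2_idx=0, offset=30
L1[3] = 0
L2[0][0] = 34
paddr = 34 * 32 + 30 = 1118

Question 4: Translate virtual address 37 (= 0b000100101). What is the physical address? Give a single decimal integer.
vaddr = 37 = 0b000100101
Split: l1_idx=0, l2_idx=1, offset=5
L1[0] = 1
L2[1][1] = 89
paddr = 89 * 32 + 5 = 2853

Answer: 2853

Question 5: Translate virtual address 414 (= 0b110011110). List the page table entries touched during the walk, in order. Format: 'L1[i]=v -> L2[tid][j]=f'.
vaddr = 414 = 0b110011110
Split: l1_idx=3, l2_idx=0, offset=30

Answer: L1[3]=0 -> L2[0][0]=34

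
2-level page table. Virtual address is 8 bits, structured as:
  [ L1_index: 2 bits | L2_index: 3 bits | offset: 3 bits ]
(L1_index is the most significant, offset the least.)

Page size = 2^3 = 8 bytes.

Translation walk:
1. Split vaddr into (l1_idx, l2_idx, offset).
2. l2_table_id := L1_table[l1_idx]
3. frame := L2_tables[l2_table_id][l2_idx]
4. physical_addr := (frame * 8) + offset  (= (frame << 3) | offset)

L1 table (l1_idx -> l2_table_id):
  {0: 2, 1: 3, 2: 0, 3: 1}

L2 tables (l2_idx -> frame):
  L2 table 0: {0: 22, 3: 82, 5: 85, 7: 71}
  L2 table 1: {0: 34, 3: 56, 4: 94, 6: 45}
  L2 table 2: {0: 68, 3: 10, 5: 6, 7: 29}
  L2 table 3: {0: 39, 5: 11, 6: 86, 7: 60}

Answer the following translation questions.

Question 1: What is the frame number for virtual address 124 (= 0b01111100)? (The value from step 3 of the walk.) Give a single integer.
Answer: 60

Derivation:
vaddr = 124: l1_idx=1, l2_idx=7
L1[1] = 3; L2[3][7] = 60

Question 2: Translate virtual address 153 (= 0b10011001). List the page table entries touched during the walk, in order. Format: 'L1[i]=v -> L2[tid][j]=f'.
vaddr = 153 = 0b10011001
Split: l1_idx=2, l2_idx=3, offset=1

Answer: L1[2]=0 -> L2[0][3]=82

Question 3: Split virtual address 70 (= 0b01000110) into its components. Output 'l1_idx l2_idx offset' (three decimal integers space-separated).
vaddr = 70 = 0b01000110
  top 2 bits -> l1_idx = 1
  next 3 bits -> l2_idx = 0
  bottom 3 bits -> offset = 6

Answer: 1 0 6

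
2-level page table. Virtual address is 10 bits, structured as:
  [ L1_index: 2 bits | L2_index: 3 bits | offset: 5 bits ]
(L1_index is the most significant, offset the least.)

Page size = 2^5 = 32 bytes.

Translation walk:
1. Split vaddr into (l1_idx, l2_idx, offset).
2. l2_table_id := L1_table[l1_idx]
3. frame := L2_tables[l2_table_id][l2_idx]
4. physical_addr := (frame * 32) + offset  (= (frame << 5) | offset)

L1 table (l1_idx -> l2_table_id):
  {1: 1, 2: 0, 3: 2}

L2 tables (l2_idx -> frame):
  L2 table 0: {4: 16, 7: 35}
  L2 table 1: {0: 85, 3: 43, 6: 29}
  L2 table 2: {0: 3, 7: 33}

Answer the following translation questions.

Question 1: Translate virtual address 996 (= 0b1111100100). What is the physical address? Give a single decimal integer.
Answer: 1060

Derivation:
vaddr = 996 = 0b1111100100
Split: l1_idx=3, l2_idx=7, offset=4
L1[3] = 2
L2[2][7] = 33
paddr = 33 * 32 + 4 = 1060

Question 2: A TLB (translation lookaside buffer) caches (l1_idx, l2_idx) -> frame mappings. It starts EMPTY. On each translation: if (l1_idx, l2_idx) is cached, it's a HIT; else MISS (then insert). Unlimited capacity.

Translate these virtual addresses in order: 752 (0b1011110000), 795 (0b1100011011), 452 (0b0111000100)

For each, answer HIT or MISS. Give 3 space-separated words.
Answer: MISS MISS MISS

Derivation:
vaddr=752: (2,7) not in TLB -> MISS, insert
vaddr=795: (3,0) not in TLB -> MISS, insert
vaddr=452: (1,6) not in TLB -> MISS, insert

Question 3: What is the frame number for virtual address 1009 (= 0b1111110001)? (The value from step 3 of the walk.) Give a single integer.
Answer: 33

Derivation:
vaddr = 1009: l1_idx=3, l2_idx=7
L1[3] = 2; L2[2][7] = 33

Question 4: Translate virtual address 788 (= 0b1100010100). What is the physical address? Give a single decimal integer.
Answer: 116

Derivation:
vaddr = 788 = 0b1100010100
Split: l1_idx=3, l2_idx=0, offset=20
L1[3] = 2
L2[2][0] = 3
paddr = 3 * 32 + 20 = 116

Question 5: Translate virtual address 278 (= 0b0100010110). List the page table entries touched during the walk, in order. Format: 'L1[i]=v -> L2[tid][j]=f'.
vaddr = 278 = 0b0100010110
Split: l1_idx=1, l2_idx=0, offset=22

Answer: L1[1]=1 -> L2[1][0]=85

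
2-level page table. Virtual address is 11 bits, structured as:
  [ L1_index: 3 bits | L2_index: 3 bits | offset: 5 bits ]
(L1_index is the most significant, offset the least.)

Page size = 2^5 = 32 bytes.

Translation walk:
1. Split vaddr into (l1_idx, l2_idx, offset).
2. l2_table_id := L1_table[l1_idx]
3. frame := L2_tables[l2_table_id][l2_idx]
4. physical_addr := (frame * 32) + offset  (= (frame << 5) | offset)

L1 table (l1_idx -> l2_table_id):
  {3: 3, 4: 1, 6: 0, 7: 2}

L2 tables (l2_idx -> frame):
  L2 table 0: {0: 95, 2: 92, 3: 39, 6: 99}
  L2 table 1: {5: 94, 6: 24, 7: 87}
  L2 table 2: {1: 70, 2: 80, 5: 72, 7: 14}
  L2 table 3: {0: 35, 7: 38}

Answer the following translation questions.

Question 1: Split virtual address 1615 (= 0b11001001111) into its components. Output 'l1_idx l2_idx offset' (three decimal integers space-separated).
vaddr = 1615 = 0b11001001111
  top 3 bits -> l1_idx = 6
  next 3 bits -> l2_idx = 2
  bottom 5 bits -> offset = 15

Answer: 6 2 15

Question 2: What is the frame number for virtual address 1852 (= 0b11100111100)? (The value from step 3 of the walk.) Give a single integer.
vaddr = 1852: l1_idx=7, l2_idx=1
L1[7] = 2; L2[2][1] = 70

Answer: 70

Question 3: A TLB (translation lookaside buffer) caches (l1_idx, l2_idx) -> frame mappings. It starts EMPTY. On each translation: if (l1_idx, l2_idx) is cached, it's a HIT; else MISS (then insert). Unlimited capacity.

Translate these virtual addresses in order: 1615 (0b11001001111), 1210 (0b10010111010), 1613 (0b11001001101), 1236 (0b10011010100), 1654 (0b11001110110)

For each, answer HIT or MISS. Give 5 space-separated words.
vaddr=1615: (6,2) not in TLB -> MISS, insert
vaddr=1210: (4,5) not in TLB -> MISS, insert
vaddr=1613: (6,2) in TLB -> HIT
vaddr=1236: (4,6) not in TLB -> MISS, insert
vaddr=1654: (6,3) not in TLB -> MISS, insert

Answer: MISS MISS HIT MISS MISS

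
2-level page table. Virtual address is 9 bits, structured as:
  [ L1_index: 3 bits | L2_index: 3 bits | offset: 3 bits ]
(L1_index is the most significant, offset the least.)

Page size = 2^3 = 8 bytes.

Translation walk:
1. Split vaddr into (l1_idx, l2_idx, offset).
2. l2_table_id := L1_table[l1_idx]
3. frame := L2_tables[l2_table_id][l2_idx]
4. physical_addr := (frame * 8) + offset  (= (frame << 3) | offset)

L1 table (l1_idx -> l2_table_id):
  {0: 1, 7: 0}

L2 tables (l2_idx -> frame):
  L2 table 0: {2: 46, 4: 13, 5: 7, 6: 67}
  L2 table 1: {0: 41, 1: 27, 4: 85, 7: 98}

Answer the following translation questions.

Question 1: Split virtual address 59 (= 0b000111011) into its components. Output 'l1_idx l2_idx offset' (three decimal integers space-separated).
vaddr = 59 = 0b000111011
  top 3 bits -> l1_idx = 0
  next 3 bits -> l2_idx = 7
  bottom 3 bits -> offset = 3

Answer: 0 7 3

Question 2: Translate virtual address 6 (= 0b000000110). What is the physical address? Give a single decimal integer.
vaddr = 6 = 0b000000110
Split: l1_idx=0, l2_idx=0, offset=6
L1[0] = 1
L2[1][0] = 41
paddr = 41 * 8 + 6 = 334

Answer: 334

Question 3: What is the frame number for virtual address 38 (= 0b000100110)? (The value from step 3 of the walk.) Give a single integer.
Answer: 85

Derivation:
vaddr = 38: l1_idx=0, l2_idx=4
L1[0] = 1; L2[1][4] = 85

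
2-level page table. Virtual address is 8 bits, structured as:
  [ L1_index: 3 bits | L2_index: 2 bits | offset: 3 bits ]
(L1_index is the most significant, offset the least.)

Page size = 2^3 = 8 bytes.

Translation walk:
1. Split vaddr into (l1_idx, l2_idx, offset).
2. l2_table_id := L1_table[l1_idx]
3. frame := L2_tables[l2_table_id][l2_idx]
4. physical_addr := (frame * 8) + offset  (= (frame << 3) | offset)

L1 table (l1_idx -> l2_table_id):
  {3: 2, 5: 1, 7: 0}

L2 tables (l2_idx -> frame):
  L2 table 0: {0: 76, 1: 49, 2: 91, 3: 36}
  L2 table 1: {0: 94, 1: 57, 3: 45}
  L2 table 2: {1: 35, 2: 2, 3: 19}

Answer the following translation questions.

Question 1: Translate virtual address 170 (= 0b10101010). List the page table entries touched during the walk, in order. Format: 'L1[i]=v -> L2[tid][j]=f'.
vaddr = 170 = 0b10101010
Split: l1_idx=5, l2_idx=1, offset=2

Answer: L1[5]=1 -> L2[1][1]=57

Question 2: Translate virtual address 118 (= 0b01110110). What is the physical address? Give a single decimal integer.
Answer: 22

Derivation:
vaddr = 118 = 0b01110110
Split: l1_idx=3, l2_idx=2, offset=6
L1[3] = 2
L2[2][2] = 2
paddr = 2 * 8 + 6 = 22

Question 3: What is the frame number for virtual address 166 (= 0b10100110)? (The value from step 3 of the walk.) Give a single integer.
Answer: 94

Derivation:
vaddr = 166: l1_idx=5, l2_idx=0
L1[5] = 1; L2[1][0] = 94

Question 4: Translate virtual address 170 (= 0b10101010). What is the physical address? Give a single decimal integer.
vaddr = 170 = 0b10101010
Split: l1_idx=5, l2_idx=1, offset=2
L1[5] = 1
L2[1][1] = 57
paddr = 57 * 8 + 2 = 458

Answer: 458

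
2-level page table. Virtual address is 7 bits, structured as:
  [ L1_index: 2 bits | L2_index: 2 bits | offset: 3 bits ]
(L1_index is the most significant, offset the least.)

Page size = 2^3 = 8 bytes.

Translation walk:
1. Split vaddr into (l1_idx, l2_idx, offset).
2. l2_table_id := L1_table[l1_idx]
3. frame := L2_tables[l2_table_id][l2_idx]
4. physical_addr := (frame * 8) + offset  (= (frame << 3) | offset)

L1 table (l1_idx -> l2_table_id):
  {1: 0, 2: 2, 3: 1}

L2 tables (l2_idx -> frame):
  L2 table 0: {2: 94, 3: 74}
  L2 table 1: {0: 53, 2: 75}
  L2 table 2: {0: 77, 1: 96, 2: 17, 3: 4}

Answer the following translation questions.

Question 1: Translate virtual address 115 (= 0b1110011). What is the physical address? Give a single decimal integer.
vaddr = 115 = 0b1110011
Split: l1_idx=3, l2_idx=2, offset=3
L1[3] = 1
L2[1][2] = 75
paddr = 75 * 8 + 3 = 603

Answer: 603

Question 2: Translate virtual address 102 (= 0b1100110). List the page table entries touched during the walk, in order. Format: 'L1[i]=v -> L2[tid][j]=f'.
Answer: L1[3]=1 -> L2[1][0]=53

Derivation:
vaddr = 102 = 0b1100110
Split: l1_idx=3, l2_idx=0, offset=6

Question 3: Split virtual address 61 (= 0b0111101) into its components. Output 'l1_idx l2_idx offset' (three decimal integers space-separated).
Answer: 1 3 5

Derivation:
vaddr = 61 = 0b0111101
  top 2 bits -> l1_idx = 1
  next 2 bits -> l2_idx = 3
  bottom 3 bits -> offset = 5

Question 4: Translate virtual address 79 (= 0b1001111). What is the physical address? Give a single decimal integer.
vaddr = 79 = 0b1001111
Split: l1_idx=2, l2_idx=1, offset=7
L1[2] = 2
L2[2][1] = 96
paddr = 96 * 8 + 7 = 775

Answer: 775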